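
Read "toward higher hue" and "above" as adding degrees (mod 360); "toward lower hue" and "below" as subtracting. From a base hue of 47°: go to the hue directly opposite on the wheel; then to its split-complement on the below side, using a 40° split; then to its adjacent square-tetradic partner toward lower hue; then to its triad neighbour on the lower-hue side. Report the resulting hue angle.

157°

complement +180°: 47 + 180 = 227°
split-comp 40° ↓ +140°: 227 + 140 = 367 → 367 − 360 = 7°
square ↓ −90°: 7 − 90 = -83 → -83 + 360 = 277°
triadic ↓ −120°: 277 − 120 = 157°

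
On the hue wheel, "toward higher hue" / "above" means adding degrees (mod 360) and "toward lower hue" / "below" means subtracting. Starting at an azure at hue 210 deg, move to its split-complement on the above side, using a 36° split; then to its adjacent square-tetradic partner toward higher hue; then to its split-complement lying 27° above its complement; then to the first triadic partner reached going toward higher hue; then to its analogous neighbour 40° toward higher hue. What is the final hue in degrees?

split-comp 36° ↑ +216°: 210 + 216 = 426 → 426 − 360 = 66°
square ↑ +90°: 66 + 90 = 156°
split-comp 27° ↑ +207°: 156 + 207 = 363 → 363 − 360 = 3°
triadic ↑ +120°: 3 + 120 = 123°
analog 40° ↑ +40°: 123 + 40 = 163°

163°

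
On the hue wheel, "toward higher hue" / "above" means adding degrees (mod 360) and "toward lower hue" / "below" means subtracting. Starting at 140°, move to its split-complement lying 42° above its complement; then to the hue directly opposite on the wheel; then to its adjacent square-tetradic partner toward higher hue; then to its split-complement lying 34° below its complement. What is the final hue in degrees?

+222° (split-comp 42° ↑): 140 + 222 = 362 → 362 − 360 = 2°
+180° (complement): 2 + 180 = 182°
+90° (square ↑): 182 + 90 = 272°
+146° (split-comp 34° ↓): 272 + 146 = 418 → 418 − 360 = 58°

58°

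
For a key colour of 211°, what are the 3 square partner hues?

A square tetradic scheme places four hues every 90°.
211 + 90 = 301°
211 + 180 = 391 → 391 − 360 = 31°
211 + 270 = 481 → 481 − 360 = 121°

301°, 31° and 121°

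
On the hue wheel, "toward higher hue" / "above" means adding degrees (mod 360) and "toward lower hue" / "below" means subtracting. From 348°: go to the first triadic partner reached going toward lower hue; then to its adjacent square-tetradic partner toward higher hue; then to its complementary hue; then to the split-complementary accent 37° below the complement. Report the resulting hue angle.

281°

348 − 120 = 228°   (triadic ↓)
228 + 90 = 318°   (square ↑)
318 + 180 = 498 → 498 − 360 = 138°   (complement)
138 + 143 = 281°   (split-comp 37° ↓)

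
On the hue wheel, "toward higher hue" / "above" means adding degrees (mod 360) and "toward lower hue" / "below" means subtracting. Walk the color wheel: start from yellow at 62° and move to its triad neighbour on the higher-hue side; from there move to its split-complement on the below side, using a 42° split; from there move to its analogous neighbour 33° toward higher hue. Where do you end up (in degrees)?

353°

62 + 120 = 182°   (triadic ↑)
182 + 138 = 320°   (split-comp 42° ↓)
320 + 33 = 353°   (analog 33° ↑)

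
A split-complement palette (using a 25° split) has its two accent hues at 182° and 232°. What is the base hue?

27°

The accents sit 25° either side of the complement, so the complement is their short-arc midpoint on the wheel.
Short-arc midpoint of 182° and 232°: 207°.
Base is 180° from the complement: 207 − 180 = 27°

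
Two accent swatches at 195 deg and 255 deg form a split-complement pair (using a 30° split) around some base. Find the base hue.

45°

The accents sit 30° either side of the complement, so the complement is their short-arc midpoint on the wheel.
Short-arc midpoint of 195° and 255°: 225°.
Base is 180° from the complement: 225 − 180 = 45°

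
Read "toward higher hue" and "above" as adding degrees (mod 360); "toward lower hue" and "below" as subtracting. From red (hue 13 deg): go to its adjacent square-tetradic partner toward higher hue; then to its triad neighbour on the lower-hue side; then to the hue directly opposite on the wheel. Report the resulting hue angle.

163°

+90° (square ↑): 13 + 90 = 103°
−120° (triadic ↓): 103 − 120 = -17 → -17 + 360 = 343°
+180° (complement): 343 + 180 = 523 → 523 − 360 = 163°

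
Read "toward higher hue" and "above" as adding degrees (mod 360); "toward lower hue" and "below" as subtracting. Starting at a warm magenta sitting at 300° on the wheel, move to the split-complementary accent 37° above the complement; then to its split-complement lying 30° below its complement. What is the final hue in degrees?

split-comp 37° ↑ +217°: 300 + 217 = 517 → 517 − 360 = 157°
split-comp 30° ↓ +150°: 157 + 150 = 307°

307°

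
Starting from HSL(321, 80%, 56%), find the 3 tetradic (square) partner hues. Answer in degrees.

A square tetradic scheme places four hues every 90°.
321 + 90 = 411 → 411 − 360 = 51°
321 + 180 = 501 → 501 − 360 = 141°
321 + 270 = 591 → 591 − 360 = 231°

51°, 141°, 231°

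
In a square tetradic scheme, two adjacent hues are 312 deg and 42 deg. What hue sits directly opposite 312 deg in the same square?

A square tetradic scheme places four hues 90° apart; opposite corners are 180° apart.
312 + 180 = 492 → 492 − 360 = 132°

132°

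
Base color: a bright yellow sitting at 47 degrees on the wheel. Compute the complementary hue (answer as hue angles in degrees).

The complement sits 180° across the wheel.
47 + 180 = 227°

227°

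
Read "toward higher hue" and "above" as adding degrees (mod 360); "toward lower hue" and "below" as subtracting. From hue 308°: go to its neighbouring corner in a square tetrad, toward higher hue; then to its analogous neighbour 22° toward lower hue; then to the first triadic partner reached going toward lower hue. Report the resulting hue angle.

256°

308 + 90 = 398 → 398 − 360 = 38°   (square ↑)
38 − 22 = 16°   (analog 22° ↓)
16 − 120 = -104 → -104 + 360 = 256°   (triadic ↓)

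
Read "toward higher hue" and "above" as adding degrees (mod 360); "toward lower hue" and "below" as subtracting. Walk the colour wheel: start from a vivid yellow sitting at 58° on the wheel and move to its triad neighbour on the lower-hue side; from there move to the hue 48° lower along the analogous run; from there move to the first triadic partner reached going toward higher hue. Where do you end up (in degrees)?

10°

58 − 120 = -62 → -62 + 360 = 298°   (triadic ↓)
298 − 48 = 250°   (analog 48° ↓)
250 + 120 = 370 → 370 − 360 = 10°   (triadic ↑)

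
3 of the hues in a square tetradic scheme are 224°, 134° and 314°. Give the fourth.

A square tetradic scheme places four hues every 90°.
The full set through 134° is {44°, 134°, 224°, 314°}.
Given {134°, 224°, 314°}, the missing hue is 44°.

44°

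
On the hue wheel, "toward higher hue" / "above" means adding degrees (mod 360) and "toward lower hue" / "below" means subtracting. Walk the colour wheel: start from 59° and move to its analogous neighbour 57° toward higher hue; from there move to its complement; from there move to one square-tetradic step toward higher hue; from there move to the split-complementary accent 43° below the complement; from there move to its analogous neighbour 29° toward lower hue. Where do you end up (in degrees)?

+57° (analog 57° ↑): 59 + 57 = 116°
+180° (complement): 116 + 180 = 296°
+90° (square ↑): 296 + 90 = 386 → 386 − 360 = 26°
+137° (split-comp 43° ↓): 26 + 137 = 163°
−29° (analog 29° ↓): 163 − 29 = 134°

134°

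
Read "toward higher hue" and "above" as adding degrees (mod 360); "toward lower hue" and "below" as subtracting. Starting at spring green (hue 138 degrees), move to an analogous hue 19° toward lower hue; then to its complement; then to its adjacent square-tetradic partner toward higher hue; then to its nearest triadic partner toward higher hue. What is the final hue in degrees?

149°

138 − 19 = 119°   (analog 19° ↓)
119 + 180 = 299°   (complement)
299 + 90 = 389 → 389 − 360 = 29°   (square ↑)
29 + 120 = 149°   (triadic ↑)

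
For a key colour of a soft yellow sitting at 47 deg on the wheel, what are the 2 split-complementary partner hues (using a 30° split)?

Split-complementary hues sit 30° either side of the complement.
Complement of 47 deg: 47 + 180 = 227°
227 − 30 = 197°
227 + 30 = 257°

197° and 257°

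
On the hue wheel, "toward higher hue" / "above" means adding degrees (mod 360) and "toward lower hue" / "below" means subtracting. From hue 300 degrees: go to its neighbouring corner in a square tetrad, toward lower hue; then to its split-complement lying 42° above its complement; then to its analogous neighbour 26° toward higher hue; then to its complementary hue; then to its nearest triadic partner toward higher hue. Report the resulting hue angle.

300 − 90 = 210°   (square ↓)
210 + 222 = 432 → 432 − 360 = 72°   (split-comp 42° ↑)
72 + 26 = 98°   (analog 26° ↑)
98 + 180 = 278°   (complement)
278 + 120 = 398 → 398 − 360 = 38°   (triadic ↑)

38°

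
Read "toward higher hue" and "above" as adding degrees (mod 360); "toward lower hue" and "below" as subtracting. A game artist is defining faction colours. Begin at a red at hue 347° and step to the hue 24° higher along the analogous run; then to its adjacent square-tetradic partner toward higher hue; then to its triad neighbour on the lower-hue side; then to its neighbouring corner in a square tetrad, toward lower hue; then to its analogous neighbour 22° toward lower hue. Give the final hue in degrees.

229°

analog 24° ↑ +24°: 347 + 24 = 371 → 371 − 360 = 11°
square ↑ +90°: 11 + 90 = 101°
triadic ↓ −120°: 101 − 120 = -19 → -19 + 360 = 341°
square ↓ −90°: 341 − 90 = 251°
analog 22° ↓ −22°: 251 − 22 = 229°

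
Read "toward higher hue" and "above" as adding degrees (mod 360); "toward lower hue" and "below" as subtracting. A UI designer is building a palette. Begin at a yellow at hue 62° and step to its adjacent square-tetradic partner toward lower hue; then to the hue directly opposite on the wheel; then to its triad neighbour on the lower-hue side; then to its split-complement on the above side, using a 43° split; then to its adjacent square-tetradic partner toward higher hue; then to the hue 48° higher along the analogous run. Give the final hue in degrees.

33°

square ↓ −90°: 62 − 90 = -28 → -28 + 360 = 332°
complement +180°: 332 + 180 = 512 → 512 − 360 = 152°
triadic ↓ −120°: 152 − 120 = 32°
split-comp 43° ↑ +223°: 32 + 223 = 255°
square ↑ +90°: 255 + 90 = 345°
analog 48° ↑ +48°: 345 + 48 = 393 → 393 − 360 = 33°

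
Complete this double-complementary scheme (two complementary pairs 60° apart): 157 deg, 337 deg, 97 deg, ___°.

277°

A rectangular tetradic uses two complementary pairs 60° apart: offsets 0°, 60°, 180°, 240°.
Among {97°, 157°, 337°}, 337° and 157° are a 180° pair.
The remaining hue 97° needs its own complement: 97 + 180 = 277°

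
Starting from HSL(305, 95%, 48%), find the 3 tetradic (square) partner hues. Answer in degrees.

35°, 125°, 215°

A square tetradic scheme places four hues every 90°.
305 + 90 = 395 → 395 − 360 = 35°
305 + 180 = 485 → 485 − 360 = 125°
305 + 270 = 575 → 575 − 360 = 215°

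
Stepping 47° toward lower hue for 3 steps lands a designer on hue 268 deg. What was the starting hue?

49°

3 steps of 47° (toward lower hue) give a net shift of −141°.
Start = end − shift: 268 + 141 = 409 → 409 − 360 = 49°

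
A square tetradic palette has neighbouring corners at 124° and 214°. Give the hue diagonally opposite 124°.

304°

A square tetradic scheme places four hues 90° apart; opposite corners are 180° apart.
124 + 180 = 304°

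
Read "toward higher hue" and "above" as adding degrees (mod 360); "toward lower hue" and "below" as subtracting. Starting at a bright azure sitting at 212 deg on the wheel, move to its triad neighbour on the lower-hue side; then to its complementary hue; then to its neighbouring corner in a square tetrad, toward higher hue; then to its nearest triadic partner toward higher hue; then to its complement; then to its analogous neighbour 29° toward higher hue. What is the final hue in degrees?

331°

212 − 120 = 92°   (triadic ↓)
92 + 180 = 272°   (complement)
272 + 90 = 362 → 362 − 360 = 2°   (square ↑)
2 + 120 = 122°   (triadic ↑)
122 + 180 = 302°   (complement)
302 + 29 = 331°   (analog 29° ↑)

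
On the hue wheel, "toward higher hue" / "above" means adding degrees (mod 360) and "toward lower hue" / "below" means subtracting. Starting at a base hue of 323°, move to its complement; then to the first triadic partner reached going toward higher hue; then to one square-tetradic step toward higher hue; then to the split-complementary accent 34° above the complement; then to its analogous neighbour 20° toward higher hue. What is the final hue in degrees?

+180° (complement): 323 + 180 = 503 → 503 − 360 = 143°
+120° (triadic ↑): 143 + 120 = 263°
+90° (square ↑): 263 + 90 = 353°
+214° (split-comp 34° ↑): 353 + 214 = 567 → 567 − 360 = 207°
+20° (analog 20° ↑): 207 + 20 = 227°

227°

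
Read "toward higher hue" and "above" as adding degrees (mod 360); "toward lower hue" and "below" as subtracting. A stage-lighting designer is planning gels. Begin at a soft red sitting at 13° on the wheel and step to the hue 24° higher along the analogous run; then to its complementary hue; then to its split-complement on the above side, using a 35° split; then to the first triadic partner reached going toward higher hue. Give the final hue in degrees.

+24° (analog 24° ↑): 13 + 24 = 37°
+180° (complement): 37 + 180 = 217°
+215° (split-comp 35° ↑): 217 + 215 = 432 → 432 − 360 = 72°
+120° (triadic ↑): 72 + 120 = 192°

192°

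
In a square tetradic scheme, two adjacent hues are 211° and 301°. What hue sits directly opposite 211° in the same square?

31°

A square tetradic scheme places four hues 90° apart; opposite corners are 180° apart.
211 + 180 = 391 → 391 − 360 = 31°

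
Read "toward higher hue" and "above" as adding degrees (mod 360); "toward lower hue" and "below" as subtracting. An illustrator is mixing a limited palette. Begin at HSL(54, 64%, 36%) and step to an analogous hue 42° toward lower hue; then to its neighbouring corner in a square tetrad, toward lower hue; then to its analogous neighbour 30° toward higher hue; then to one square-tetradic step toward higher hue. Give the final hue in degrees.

42°

analog 42° ↓ −42°: 54 − 42 = 12°
square ↓ −90°: 12 − 90 = -78 → -78 + 360 = 282°
analog 30° ↑ +30°: 282 + 30 = 312°
square ↑ +90°: 312 + 90 = 402 → 402 − 360 = 42°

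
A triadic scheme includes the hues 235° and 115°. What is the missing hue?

355°

A triad places three hues 120° apart.
The full set through 115° is {115°, 235°, 355°}.
Given {115°, 235°}, the missing hue is 355°.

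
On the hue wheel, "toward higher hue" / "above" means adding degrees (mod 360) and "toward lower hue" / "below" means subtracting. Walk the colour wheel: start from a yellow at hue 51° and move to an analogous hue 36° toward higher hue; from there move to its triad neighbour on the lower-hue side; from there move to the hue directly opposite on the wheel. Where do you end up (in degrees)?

51 + 36 = 87°   (analog 36° ↑)
87 − 120 = -33 → -33 + 360 = 327°   (triadic ↓)
327 + 180 = 507 → 507 − 360 = 147°   (complement)

147°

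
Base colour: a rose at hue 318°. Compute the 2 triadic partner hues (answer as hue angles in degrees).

78° and 198°

A triad places three hues 120° apart.
318 + 120 = 438 → 438 − 360 = 78°
318 + 240 = 558 → 558 − 360 = 198°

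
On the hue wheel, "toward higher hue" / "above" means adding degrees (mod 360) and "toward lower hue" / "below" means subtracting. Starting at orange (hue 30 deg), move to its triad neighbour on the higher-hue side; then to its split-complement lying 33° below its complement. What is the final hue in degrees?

triadic ↑ +120°: 30 + 120 = 150°
split-comp 33° ↓ +147°: 150 + 147 = 297°

297°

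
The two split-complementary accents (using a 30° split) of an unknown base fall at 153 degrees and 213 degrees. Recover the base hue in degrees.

The accents sit 30° either side of the complement, so the complement is their short-arc midpoint on the wheel.
Short-arc midpoint of 153° and 213°: 183°.
Base is 180° from the complement: 183 − 180 = 3°

3°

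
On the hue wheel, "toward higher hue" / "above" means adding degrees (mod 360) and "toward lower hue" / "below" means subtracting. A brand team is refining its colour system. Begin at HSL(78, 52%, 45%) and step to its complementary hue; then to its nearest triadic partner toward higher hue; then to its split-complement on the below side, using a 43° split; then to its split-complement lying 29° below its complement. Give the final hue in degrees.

78 + 180 = 258°   (complement)
258 + 120 = 378 → 378 − 360 = 18°   (triadic ↑)
18 + 137 = 155°   (split-comp 43° ↓)
155 + 151 = 306°   (split-comp 29° ↓)

306°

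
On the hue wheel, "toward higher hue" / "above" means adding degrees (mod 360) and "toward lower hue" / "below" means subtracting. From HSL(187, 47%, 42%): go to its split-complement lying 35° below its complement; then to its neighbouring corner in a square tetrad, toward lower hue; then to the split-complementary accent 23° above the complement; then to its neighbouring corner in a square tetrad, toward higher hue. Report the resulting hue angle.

+145° (split-comp 35° ↓): 187 + 145 = 332°
−90° (square ↓): 332 − 90 = 242°
+203° (split-comp 23° ↑): 242 + 203 = 445 → 445 − 360 = 85°
+90° (square ↑): 85 + 90 = 175°

175°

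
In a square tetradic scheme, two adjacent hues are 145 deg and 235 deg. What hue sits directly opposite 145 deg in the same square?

325°

A square tetradic scheme places four hues 90° apart; opposite corners are 180° apart.
145 + 180 = 325°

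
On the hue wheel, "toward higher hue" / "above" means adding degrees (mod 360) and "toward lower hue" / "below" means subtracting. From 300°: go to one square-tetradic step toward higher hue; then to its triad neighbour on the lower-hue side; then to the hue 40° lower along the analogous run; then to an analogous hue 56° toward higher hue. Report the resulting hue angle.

286°

+90° (square ↑): 300 + 90 = 390 → 390 − 360 = 30°
−120° (triadic ↓): 30 − 120 = -90 → -90 + 360 = 270°
−40° (analog 40° ↓): 270 − 40 = 230°
+56° (analog 56° ↑): 230 + 56 = 286°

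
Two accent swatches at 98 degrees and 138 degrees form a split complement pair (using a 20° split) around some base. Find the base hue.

The accents sit 20° either side of the complement, so the complement is their short-arc midpoint on the wheel.
Short-arc midpoint of 98° and 138°: 118°.
Base is 180° from the complement: 118 − 180 = -62 → -62 + 360 = 298°

298°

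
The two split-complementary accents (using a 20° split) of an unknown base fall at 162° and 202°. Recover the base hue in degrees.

2°

The accents sit 20° either side of the complement, so the complement is their short-arc midpoint on the wheel.
Short-arc midpoint of 162° and 202°: 182°.
Base is 180° from the complement: 182 − 180 = 2°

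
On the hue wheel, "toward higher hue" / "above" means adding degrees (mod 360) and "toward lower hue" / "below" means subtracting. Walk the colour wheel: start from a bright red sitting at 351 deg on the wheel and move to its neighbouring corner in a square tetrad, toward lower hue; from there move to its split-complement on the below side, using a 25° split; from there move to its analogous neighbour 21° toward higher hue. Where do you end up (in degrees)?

77°

−90° (square ↓): 351 − 90 = 261°
+155° (split-comp 25° ↓): 261 + 155 = 416 → 416 − 360 = 56°
+21° (analog 21° ↑): 56 + 21 = 77°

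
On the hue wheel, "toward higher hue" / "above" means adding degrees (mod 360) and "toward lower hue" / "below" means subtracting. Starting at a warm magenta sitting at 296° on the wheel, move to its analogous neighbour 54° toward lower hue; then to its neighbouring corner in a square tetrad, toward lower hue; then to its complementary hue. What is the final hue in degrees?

332°

296 − 54 = 242°   (analog 54° ↓)
242 − 90 = 152°   (square ↓)
152 + 180 = 332°   (complement)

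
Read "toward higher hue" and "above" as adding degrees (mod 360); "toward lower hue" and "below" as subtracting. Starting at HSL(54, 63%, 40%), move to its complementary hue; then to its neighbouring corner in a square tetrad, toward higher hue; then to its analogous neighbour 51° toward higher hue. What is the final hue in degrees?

15°

54 + 180 = 234°   (complement)
234 + 90 = 324°   (square ↑)
324 + 51 = 375 → 375 − 360 = 15°   (analog 51° ↑)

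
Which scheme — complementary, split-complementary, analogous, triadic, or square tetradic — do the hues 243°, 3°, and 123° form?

triadic

Sort the hues: 3°, 123°, 243°.
Successive gaps around the wheel: 120°, 120°, 120°.
Three hues equally spaced 120° apart form a triad.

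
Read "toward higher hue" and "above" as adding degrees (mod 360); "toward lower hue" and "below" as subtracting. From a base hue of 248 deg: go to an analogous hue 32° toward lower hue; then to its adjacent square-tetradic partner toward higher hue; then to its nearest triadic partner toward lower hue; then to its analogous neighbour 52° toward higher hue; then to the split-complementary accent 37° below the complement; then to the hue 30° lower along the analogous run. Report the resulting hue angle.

248 − 32 = 216°   (analog 32° ↓)
216 + 90 = 306°   (square ↑)
306 − 120 = 186°   (triadic ↓)
186 + 52 = 238°   (analog 52° ↑)
238 + 143 = 381 → 381 − 360 = 21°   (split-comp 37° ↓)
21 − 30 = -9 → -9 + 360 = 351°   (analog 30° ↓)

351°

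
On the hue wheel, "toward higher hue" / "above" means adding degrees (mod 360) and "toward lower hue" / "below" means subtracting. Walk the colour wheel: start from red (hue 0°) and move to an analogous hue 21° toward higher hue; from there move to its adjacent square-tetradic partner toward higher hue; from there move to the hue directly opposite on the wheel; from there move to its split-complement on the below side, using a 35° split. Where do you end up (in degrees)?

76°

analog 21° ↑ +21°: 0 + 21 = 21°
square ↑ +90°: 21 + 90 = 111°
complement +180°: 111 + 180 = 291°
split-comp 35° ↓ +145°: 291 + 145 = 436 → 436 − 360 = 76°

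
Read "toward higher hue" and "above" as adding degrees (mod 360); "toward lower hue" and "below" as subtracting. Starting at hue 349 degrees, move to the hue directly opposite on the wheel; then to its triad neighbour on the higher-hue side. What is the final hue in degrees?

+180° (complement): 349 + 180 = 529 → 529 − 360 = 169°
+120° (triadic ↑): 169 + 120 = 289°

289°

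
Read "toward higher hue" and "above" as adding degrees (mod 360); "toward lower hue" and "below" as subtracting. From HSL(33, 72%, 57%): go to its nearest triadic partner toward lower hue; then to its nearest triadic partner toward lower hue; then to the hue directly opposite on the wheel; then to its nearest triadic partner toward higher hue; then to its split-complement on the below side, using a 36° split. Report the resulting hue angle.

triadic ↓ −120°: 33 − 120 = -87 → -87 + 360 = 273°
triadic ↓ −120°: 273 − 120 = 153°
complement +180°: 153 + 180 = 333°
triadic ↑ +120°: 333 + 120 = 453 → 453 − 360 = 93°
split-comp 36° ↓ +144°: 93 + 144 = 237°

237°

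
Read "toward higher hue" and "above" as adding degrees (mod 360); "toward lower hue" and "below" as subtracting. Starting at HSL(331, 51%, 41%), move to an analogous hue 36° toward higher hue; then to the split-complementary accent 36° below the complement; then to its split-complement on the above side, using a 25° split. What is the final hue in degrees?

+36° (analog 36° ↑): 331 + 36 = 367 → 367 − 360 = 7°
+144° (split-comp 36° ↓): 7 + 144 = 151°
+205° (split-comp 25° ↑): 151 + 205 = 356°

356°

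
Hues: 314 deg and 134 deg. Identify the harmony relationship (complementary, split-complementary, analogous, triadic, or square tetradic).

complementary

Sort the hues: 134°, 314°.
Successive gaps around the wheel: 180°, 180°.
Two hues 180° apart are complementary.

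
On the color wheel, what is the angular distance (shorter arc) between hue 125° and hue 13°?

112°

|125 − 13| = 112.
112 ≤ 180, so the shorter arc is 112°.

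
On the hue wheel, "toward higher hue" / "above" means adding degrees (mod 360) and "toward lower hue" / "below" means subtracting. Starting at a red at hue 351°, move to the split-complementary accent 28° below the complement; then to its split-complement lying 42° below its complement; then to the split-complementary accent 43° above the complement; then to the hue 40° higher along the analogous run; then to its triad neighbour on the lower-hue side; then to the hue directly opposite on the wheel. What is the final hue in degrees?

244°

+152° (split-comp 28° ↓): 351 + 152 = 503 → 503 − 360 = 143°
+138° (split-comp 42° ↓): 143 + 138 = 281°
+223° (split-comp 43° ↑): 281 + 223 = 504 → 504 − 360 = 144°
+40° (analog 40° ↑): 144 + 40 = 184°
−120° (triadic ↓): 184 − 120 = 64°
+180° (complement): 64 + 180 = 244°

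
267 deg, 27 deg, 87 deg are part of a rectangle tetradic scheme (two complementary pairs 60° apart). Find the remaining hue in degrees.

207°

A rectangular tetradic uses two complementary pairs 60° apart: offsets 0°, 60°, 180°, 240°.
Among {27°, 87°, 267°}, 87° and 267° are a 180° pair.
The remaining hue 27° needs its own complement: 27 + 180 = 207°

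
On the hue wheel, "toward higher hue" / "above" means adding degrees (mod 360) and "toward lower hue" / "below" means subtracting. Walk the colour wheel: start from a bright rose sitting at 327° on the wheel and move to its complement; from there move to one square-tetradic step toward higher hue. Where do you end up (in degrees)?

237°

+180° (complement): 327 + 180 = 507 → 507 − 360 = 147°
+90° (square ↑): 147 + 90 = 237°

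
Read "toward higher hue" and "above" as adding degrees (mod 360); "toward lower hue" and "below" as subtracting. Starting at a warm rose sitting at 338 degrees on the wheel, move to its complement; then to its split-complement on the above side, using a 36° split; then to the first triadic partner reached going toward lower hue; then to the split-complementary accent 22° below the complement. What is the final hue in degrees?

52°

338 + 180 = 518 → 518 − 360 = 158°   (complement)
158 + 216 = 374 → 374 − 360 = 14°   (split-comp 36° ↑)
14 − 120 = -106 → -106 + 360 = 254°   (triadic ↓)
254 + 158 = 412 → 412 − 360 = 52°   (split-comp 22° ↓)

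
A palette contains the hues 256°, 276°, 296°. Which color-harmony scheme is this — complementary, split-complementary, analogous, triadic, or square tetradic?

analogous

Sort the hues: 256°, 276°, 296°.
Successive gaps around the wheel: 20°, 20°, 320°.
A run of hues at equal small steps (20°) with one large closing gap is an analogous group.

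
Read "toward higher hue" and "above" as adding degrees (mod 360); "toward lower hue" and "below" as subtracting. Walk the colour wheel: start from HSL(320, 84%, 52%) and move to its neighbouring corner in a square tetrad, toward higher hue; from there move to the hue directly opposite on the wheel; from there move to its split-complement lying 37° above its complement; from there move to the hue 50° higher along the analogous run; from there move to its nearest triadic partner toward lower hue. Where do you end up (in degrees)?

square ↑ +90°: 320 + 90 = 410 → 410 − 360 = 50°
complement +180°: 50 + 180 = 230°
split-comp 37° ↑ +217°: 230 + 217 = 447 → 447 − 360 = 87°
analog 50° ↑ +50°: 87 + 50 = 137°
triadic ↓ −120°: 137 − 120 = 17°

17°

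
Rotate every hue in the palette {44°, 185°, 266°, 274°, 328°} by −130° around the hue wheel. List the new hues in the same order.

44 − 130 = -86 → -86 + 360 = 274°
185 − 130 = 55°
266 − 130 = 136°
274 − 130 = 144°
328 − 130 = 198°

274°, 55°, 136°, 144°, 198°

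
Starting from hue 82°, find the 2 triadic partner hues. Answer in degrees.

202° and 322°

A triad places three hues 120° apart.
82 + 120 = 202°
82 + 240 = 322°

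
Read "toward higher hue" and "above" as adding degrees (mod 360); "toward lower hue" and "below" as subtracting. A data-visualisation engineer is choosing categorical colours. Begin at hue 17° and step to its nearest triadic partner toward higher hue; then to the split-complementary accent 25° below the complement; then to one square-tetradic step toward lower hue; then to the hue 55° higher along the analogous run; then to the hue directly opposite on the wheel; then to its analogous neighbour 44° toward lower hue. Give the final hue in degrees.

+120° (triadic ↑): 17 + 120 = 137°
+155° (split-comp 25° ↓): 137 + 155 = 292°
−90° (square ↓): 292 − 90 = 202°
+55° (analog 55° ↑): 202 + 55 = 257°
+180° (complement): 257 + 180 = 437 → 437 − 360 = 77°
−44° (analog 44° ↓): 77 − 44 = 33°

33°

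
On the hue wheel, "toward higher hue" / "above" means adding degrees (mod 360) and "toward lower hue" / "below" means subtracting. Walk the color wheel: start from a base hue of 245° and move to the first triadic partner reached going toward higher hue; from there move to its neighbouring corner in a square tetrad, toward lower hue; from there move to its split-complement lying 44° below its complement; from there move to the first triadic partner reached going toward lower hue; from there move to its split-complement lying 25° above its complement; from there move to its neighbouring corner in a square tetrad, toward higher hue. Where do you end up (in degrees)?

226°

245 + 120 = 365 → 365 − 360 = 5°   (triadic ↑)
5 − 90 = -85 → -85 + 360 = 275°   (square ↓)
275 + 136 = 411 → 411 − 360 = 51°   (split-comp 44° ↓)
51 − 120 = -69 → -69 + 360 = 291°   (triadic ↓)
291 + 205 = 496 → 496 − 360 = 136°   (split-comp 25° ↑)
136 + 90 = 226°   (square ↑)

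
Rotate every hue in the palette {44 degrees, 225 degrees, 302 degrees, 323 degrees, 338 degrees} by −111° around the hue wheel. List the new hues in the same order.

44 − 111 = -67 → -67 + 360 = 293°
225 − 111 = 114°
302 − 111 = 191°
323 − 111 = 212°
338 − 111 = 227°

293°, 114°, 191°, 212°, 227°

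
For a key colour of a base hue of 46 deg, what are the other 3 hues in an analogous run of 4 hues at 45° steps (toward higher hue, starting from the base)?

91°, 136°, 181°

Analogous hues sit every 45° along the wheel.
46 + 45 = 91°
46 + 90 = 136°
46 + 135 = 181°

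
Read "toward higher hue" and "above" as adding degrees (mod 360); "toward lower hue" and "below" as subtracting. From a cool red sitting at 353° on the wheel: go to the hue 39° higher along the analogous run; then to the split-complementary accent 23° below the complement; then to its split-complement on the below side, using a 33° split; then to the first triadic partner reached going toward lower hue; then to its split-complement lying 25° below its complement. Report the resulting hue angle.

analog 39° ↑ +39°: 353 + 39 = 392 → 392 − 360 = 32°
split-comp 23° ↓ +157°: 32 + 157 = 189°
split-comp 33° ↓ +147°: 189 + 147 = 336°
triadic ↓ −120°: 336 − 120 = 216°
split-comp 25° ↓ +155°: 216 + 155 = 371 → 371 − 360 = 11°

11°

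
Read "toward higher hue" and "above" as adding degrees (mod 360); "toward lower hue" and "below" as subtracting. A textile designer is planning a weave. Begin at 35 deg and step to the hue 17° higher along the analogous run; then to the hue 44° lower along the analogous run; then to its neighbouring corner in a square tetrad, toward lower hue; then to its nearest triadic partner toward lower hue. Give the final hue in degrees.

158°

+17° (analog 17° ↑): 35 + 17 = 52°
−44° (analog 44° ↓): 52 − 44 = 8°
−90° (square ↓): 8 − 90 = -82 → -82 + 360 = 278°
−120° (triadic ↓): 278 − 120 = 158°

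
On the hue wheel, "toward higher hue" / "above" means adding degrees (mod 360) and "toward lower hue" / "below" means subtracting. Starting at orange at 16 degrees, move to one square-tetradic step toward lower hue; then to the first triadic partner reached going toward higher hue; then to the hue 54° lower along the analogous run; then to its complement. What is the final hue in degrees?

172°

−90° (square ↓): 16 − 90 = -74 → -74 + 360 = 286°
+120° (triadic ↑): 286 + 120 = 406 → 406 − 360 = 46°
−54° (analog 54° ↓): 46 − 54 = -8 → -8 + 360 = 352°
+180° (complement): 352 + 180 = 532 → 532 − 360 = 172°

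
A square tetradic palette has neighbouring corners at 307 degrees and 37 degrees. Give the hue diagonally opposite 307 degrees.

127°

A square tetradic scheme places four hues 90° apart; opposite corners are 180° apart.
307 + 180 = 487 → 487 − 360 = 127°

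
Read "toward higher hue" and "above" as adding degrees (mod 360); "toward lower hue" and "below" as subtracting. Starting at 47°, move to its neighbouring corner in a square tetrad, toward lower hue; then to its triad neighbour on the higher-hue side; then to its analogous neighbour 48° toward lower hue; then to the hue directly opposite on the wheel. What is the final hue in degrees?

209°

square ↓ −90°: 47 − 90 = -43 → -43 + 360 = 317°
triadic ↑ +120°: 317 + 120 = 437 → 437 − 360 = 77°
analog 48° ↓ −48°: 77 − 48 = 29°
complement +180°: 29 + 180 = 209°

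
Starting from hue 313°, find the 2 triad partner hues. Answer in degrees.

73° and 193°

A triad places three hues 120° apart.
313 + 120 = 433 → 433 − 360 = 73°
313 + 240 = 553 → 553 − 360 = 193°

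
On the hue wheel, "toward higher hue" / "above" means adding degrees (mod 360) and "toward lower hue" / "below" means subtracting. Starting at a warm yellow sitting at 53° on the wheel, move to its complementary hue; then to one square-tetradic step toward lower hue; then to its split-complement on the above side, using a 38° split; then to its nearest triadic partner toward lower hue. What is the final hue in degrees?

241°

complement +180°: 53 + 180 = 233°
square ↓ −90°: 233 − 90 = 143°
split-comp 38° ↑ +218°: 143 + 218 = 361 → 361 − 360 = 1°
triadic ↓ −120°: 1 − 120 = -119 → -119 + 360 = 241°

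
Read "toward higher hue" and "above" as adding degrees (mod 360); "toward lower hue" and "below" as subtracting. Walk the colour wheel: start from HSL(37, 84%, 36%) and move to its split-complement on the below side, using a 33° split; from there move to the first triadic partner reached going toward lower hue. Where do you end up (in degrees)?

64°

+147° (split-comp 33° ↓): 37 + 147 = 184°
−120° (triadic ↓): 184 − 120 = 64°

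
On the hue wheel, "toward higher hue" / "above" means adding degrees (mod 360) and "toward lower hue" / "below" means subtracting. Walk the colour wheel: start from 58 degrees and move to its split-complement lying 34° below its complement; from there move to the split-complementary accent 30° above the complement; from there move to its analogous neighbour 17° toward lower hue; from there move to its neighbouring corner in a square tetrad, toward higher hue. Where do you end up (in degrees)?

split-comp 34° ↓ +146°: 58 + 146 = 204°
split-comp 30° ↑ +210°: 204 + 210 = 414 → 414 − 360 = 54°
analog 17° ↓ −17°: 54 − 17 = 37°
square ↑ +90°: 37 + 90 = 127°

127°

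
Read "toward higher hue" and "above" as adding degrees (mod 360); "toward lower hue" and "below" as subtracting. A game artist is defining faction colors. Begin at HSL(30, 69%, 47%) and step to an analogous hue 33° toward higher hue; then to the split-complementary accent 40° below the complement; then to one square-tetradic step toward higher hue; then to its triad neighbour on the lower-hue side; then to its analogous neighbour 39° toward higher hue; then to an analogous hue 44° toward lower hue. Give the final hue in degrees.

168°

30 + 33 = 63°   (analog 33° ↑)
63 + 140 = 203°   (split-comp 40° ↓)
203 + 90 = 293°   (square ↑)
293 − 120 = 173°   (triadic ↓)
173 + 39 = 212°   (analog 39° ↑)
212 − 44 = 168°   (analog 44° ↓)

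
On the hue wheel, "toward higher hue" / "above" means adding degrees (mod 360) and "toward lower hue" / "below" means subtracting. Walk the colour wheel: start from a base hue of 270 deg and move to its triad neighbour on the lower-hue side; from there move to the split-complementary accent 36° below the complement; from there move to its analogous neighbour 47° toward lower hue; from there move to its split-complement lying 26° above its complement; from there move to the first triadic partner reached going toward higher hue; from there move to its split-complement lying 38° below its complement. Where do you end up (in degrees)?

270 − 120 = 150°   (triadic ↓)
150 + 144 = 294°   (split-comp 36° ↓)
294 − 47 = 247°   (analog 47° ↓)
247 + 206 = 453 → 453 − 360 = 93°   (split-comp 26° ↑)
93 + 120 = 213°   (triadic ↑)
213 + 142 = 355°   (split-comp 38° ↓)

355°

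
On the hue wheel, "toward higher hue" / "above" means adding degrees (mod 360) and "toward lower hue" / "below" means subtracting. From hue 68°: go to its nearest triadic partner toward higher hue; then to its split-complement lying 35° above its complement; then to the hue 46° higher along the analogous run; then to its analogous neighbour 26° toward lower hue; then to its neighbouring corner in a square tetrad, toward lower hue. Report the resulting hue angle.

68 + 120 = 188°   (triadic ↑)
188 + 215 = 403 → 403 − 360 = 43°   (split-comp 35° ↑)
43 + 46 = 89°   (analog 46° ↑)
89 − 26 = 63°   (analog 26° ↓)
63 − 90 = -27 → -27 + 360 = 333°   (square ↓)

333°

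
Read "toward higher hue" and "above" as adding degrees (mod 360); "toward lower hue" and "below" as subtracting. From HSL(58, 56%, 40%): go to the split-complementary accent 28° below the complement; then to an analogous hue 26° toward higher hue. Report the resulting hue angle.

split-comp 28° ↓ +152°: 58 + 152 = 210°
analog 26° ↑ +26°: 210 + 26 = 236°

236°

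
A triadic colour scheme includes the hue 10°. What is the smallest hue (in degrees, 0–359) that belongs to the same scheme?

10°

A triad places three hues 120° apart.
The full set through 10° is {10°, 130°, 250°}.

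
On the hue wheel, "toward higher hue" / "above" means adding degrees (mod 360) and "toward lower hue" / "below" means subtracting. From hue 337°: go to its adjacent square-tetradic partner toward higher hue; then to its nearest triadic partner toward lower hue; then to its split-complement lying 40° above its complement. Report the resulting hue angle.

337 + 90 = 427 → 427 − 360 = 67°   (square ↑)
67 − 120 = -53 → -53 + 360 = 307°   (triadic ↓)
307 + 220 = 527 → 527 − 360 = 167°   (split-comp 40° ↑)

167°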